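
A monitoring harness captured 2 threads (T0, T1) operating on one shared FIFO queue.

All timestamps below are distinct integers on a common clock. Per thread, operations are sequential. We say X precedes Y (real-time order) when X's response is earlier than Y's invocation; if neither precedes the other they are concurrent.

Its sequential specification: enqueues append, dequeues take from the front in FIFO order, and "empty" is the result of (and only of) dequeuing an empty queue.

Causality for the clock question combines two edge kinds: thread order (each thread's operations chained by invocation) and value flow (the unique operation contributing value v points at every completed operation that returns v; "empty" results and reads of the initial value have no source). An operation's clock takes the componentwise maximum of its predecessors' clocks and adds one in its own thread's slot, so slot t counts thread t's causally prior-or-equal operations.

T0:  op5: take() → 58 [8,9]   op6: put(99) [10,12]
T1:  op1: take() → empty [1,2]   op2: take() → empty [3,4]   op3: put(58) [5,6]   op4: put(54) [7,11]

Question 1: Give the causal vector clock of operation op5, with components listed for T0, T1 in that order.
Answer: (1, 3)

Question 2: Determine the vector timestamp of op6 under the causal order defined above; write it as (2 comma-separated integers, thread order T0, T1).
Answer: (2, 3)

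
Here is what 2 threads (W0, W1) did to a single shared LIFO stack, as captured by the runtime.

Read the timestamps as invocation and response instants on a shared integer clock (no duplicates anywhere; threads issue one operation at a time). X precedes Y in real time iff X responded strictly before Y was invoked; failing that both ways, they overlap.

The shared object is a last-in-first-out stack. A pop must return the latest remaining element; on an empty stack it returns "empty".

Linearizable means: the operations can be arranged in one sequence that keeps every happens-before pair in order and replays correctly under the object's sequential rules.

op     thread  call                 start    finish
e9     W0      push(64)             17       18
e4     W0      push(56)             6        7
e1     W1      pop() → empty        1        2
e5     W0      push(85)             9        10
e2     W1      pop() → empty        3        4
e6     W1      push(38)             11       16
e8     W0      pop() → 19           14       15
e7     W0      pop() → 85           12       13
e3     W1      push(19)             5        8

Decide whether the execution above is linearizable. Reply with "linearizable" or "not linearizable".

witness order: e1, e2, e4, e3, e5, e7, e8, e6, e9
1. e1 pop() → empty, leaving stack <>
2. e2 pop() → empty, leaving stack <>
3. e4 push(56), leaving stack <56>
4. e3 push(19), leaving stack <56,19>
5. e5 push(85), leaving stack <56,19,85>
6. e7 pop() → 85, leaving stack <56,19>
7. e8 pop() → 19, leaving stack <56>
8. e6 push(38), leaving stack <56,38>
9. e9 push(64), leaving stack <56,38,64>

linearizable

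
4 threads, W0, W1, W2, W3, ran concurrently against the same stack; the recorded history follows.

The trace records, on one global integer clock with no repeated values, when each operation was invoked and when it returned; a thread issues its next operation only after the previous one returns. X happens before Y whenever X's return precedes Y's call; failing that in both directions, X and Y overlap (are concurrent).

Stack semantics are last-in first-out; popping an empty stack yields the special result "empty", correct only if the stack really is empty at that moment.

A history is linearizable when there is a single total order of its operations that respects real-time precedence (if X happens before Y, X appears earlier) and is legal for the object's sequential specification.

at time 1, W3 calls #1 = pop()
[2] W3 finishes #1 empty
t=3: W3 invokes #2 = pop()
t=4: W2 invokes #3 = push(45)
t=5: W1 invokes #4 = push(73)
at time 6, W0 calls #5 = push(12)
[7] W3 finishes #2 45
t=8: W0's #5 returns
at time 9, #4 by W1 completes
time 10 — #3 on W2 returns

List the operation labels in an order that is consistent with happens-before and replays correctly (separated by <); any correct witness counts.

after step 1 (#1 pop() → empty): stack <>
after step 2 (#3 push(45)): stack <45>
after step 3 (#2 pop() → 45): stack <>
after step 4 (#4 push(73)): stack <73>
after step 5 (#5 push(12)): stack <73,12>

#1 < #3 < #2 < #4 < #5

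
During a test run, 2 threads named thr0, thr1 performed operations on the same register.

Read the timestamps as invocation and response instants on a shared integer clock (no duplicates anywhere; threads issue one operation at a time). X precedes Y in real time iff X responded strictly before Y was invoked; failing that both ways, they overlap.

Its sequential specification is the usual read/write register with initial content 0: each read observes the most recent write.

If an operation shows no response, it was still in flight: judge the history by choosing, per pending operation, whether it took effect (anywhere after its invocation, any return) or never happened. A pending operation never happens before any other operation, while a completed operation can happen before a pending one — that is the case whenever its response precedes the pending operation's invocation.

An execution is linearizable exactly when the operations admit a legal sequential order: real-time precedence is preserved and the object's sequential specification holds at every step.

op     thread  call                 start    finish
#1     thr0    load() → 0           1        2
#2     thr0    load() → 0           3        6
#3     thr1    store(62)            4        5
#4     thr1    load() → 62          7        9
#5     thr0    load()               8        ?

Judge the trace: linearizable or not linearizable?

linearizable

a witness: #1, #2, #3, #4
step 1: #1 load() → 0 — value 0
step 2: #2 load() → 0 — value 0
step 3: #3 store(62) — value 62
step 4: #4 load() → 62 — value 62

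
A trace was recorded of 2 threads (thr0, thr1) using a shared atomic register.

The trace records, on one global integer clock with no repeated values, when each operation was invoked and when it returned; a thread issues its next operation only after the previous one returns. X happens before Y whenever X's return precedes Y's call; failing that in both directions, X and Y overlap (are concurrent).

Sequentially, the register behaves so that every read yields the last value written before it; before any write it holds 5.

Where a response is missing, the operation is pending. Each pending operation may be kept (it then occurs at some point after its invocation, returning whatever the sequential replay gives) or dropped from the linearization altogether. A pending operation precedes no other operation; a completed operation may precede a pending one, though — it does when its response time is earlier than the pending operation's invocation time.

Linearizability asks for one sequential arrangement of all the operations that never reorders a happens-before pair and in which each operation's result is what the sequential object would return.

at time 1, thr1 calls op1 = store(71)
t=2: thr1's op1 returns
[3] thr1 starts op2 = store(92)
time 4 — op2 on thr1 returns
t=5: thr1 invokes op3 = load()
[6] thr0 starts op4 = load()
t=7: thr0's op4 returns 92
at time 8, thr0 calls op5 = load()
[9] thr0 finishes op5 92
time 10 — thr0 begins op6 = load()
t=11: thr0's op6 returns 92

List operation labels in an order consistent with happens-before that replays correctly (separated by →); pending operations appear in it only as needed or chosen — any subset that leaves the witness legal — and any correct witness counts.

step 1: op1 store(71) — value 71
step 2: op2 store(92) — value 92
step 3: op3 load() (pending, included) — value 92
step 4: op4 load() → 92 — value 92
step 5: op5 load() → 92 — value 92
step 6: op6 load() → 92 — value 92

op1 → op2 → op3 → op4 → op5 → op6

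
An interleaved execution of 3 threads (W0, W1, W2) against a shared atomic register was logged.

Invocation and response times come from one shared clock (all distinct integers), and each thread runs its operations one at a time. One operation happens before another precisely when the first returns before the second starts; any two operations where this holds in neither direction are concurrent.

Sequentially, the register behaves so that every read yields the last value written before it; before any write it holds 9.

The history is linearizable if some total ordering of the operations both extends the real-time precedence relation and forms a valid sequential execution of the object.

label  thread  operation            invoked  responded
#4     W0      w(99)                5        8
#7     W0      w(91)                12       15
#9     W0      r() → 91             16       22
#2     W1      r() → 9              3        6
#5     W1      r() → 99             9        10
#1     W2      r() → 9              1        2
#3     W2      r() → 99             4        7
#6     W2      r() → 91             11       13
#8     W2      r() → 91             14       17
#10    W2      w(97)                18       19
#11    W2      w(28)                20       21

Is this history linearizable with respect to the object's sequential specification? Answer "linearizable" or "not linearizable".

witness order: #1, #2, #4, #3, #5, #7, #6, #8, #9, #10, #11
after step 1 (#1 r() → 9): value 9
after step 2 (#2 r() → 9): value 9
after step 3 (#4 w(99)): value 99
after step 4 (#3 r() → 99): value 99
after step 5 (#5 r() → 99): value 99
after step 6 (#7 w(91)): value 91
after step 7 (#6 r() → 91): value 91
after step 8 (#8 r() → 91): value 91
after step 9 (#9 r() → 91): value 91
after step 10 (#10 w(97)): value 97
after step 11 (#11 w(28)): value 28

linearizable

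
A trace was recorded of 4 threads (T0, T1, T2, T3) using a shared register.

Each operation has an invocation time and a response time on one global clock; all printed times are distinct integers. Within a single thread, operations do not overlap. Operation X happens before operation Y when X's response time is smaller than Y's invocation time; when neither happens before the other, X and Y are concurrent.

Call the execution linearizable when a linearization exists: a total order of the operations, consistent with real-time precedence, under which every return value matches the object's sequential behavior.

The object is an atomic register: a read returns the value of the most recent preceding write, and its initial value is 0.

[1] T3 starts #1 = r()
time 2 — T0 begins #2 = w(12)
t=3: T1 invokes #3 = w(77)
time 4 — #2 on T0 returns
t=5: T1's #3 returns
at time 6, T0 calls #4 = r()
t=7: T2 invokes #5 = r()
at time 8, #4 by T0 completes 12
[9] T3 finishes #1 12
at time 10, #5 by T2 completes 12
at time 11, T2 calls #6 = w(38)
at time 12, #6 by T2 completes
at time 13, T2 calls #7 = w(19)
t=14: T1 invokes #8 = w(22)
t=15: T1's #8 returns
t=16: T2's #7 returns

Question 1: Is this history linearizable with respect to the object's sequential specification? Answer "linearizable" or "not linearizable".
one valid linearization: #3, #2, #1, #4, #5, #6, #7, #8
after step 1 (#3 w(77)): value 77
after step 2 (#2 w(12)): value 12
after step 3 (#1 r() → 12): value 12
after step 4 (#4 r() → 12): value 12
after step 5 (#5 r() → 12): value 12
after step 6 (#6 w(38)): value 38
after step 7 (#7 w(19)): value 19
after step 8 (#8 w(22)): value 22

linearizable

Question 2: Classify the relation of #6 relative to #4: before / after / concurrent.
#6 spans [11,12], #4 spans [6,8]
resp(#4)=8 < inv(#6)=11

after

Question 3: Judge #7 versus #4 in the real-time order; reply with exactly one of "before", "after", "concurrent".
#7 spans [13,16], #4 spans [6,8]
resp(#4)=8 < inv(#7)=13

after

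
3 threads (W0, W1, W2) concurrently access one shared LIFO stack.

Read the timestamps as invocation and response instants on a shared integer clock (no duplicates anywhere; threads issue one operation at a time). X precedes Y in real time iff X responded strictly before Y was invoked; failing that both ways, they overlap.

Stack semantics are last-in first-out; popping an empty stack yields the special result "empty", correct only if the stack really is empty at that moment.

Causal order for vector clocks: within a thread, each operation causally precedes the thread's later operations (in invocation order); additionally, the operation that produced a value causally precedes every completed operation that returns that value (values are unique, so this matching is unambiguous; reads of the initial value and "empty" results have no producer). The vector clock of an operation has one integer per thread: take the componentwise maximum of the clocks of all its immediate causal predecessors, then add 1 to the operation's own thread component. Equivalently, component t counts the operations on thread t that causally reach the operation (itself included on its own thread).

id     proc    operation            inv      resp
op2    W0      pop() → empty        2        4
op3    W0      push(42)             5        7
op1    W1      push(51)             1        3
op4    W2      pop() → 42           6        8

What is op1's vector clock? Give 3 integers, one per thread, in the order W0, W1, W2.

(0, 1, 0)

op1 (invocation 1): nothing precedes it; W1's component alone gives (0, 1, 0)
op2 (invocation 2): nothing precedes it; W0's component alone gives (1, 0, 0)
op3, invoked 5, takes VC(op2)=(1, 0, 0) under max, adds 1 for W0 → (2, 0, 0)
op4, invoked 6, takes VC(op3)=(2, 0, 0) under max, adds 1 for W2 → (2, 0, 1)
target: VC(op1) = (0, 1, 0)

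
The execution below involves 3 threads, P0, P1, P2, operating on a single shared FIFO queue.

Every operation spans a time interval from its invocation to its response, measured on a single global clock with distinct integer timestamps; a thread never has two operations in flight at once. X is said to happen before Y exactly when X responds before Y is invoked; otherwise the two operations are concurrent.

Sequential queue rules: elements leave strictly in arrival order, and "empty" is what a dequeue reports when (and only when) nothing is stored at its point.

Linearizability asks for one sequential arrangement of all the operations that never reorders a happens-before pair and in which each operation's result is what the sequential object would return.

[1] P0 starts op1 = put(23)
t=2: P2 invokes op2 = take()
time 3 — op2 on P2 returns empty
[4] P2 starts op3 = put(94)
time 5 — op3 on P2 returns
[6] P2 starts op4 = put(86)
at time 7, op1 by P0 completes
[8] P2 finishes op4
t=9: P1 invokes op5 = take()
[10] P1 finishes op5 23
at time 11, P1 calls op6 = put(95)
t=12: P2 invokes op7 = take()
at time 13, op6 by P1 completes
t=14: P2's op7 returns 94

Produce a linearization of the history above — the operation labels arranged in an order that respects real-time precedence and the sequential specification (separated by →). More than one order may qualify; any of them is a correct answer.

op2 → op1 → op3 → op4 → op5 → op6 → op7

step 1: op2 take() → empty — queue <>
step 2: op1 put(23) — queue <23>
step 3: op3 put(94) — queue <23,94>
step 4: op4 put(86) — queue <23,94,86>
step 5: op5 take() → 23 — queue <94,86>
step 6: op6 put(95) — queue <94,86,95>
step 7: op7 take() → 94 — queue <86,95>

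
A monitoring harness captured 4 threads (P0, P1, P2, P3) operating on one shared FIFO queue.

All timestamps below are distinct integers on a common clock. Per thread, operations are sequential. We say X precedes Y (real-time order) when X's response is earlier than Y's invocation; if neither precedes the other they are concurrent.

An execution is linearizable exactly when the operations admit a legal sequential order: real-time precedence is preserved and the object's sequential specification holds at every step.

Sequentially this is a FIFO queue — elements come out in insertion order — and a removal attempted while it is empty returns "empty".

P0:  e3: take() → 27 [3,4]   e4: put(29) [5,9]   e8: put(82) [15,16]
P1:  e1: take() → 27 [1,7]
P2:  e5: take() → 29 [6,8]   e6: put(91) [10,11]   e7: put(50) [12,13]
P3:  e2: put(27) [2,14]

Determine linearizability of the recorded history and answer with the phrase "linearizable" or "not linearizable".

not linearizable

prefix check: 1..6 passes, 1..7 fails once e1's time-7 response joins
2 orders of the 2 completed FIFO queue ops respect real time; none is legal
no escape via the 3 pending operations (e2, e4, e5): every completion choice fails
for example e1, e3 (pending dropped) fails at step 1: e1 take() → 27 is not legal there
for example e3, e1 (pending dropped) fails at step 1: e3 take() → 27 is not legal there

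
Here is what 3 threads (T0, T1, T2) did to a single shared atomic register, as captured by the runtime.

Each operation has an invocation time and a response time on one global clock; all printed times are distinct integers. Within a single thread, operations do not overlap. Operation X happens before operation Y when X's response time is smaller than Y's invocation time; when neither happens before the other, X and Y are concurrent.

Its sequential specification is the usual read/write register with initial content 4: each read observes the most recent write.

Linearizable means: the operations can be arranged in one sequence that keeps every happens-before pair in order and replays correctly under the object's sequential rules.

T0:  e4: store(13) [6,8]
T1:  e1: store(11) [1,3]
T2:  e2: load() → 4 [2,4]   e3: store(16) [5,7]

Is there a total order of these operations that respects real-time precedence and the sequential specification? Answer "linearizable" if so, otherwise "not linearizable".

witness order: e2, e1, e3, e4
step 1: e2 load() → 4 — value 4
step 2: e1 store(11) — value 11
step 3: e3 store(16) — value 16
step 4: e4 store(13) — value 13

linearizable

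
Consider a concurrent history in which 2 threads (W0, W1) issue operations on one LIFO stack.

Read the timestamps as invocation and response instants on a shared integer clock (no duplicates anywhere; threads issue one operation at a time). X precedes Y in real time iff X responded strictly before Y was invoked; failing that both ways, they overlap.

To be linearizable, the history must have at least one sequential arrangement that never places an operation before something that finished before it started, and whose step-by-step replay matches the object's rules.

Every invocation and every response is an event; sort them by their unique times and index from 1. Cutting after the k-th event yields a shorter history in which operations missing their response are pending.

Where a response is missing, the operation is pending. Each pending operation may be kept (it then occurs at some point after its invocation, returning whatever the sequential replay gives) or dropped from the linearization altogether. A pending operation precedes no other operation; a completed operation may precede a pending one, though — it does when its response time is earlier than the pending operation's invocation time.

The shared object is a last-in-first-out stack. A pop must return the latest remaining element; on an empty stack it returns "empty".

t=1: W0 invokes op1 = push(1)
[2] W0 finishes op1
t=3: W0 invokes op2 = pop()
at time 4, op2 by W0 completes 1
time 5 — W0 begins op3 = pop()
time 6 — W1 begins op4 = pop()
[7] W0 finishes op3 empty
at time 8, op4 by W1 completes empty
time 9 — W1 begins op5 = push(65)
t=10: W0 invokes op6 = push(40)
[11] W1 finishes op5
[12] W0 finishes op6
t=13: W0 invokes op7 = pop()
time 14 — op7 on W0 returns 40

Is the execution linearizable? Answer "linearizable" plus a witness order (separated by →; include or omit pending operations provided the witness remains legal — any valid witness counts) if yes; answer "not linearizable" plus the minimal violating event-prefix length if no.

after step 1 (op1 push(1)): stack <1>
after step 2 (op2 pop() → 1): stack <>
after step 3 (op3 pop() → empty): stack <>
after step 4 (op4 pop() → empty): stack <>
after step 5 (op5 push(65)): stack <65>
after step 6 (op6 push(40)): stack <65,40>
after step 7 (op7 pop() → 40): stack <65>

linearizable — witness: op1 → op2 → op3 → op4 → op5 → op6 → op7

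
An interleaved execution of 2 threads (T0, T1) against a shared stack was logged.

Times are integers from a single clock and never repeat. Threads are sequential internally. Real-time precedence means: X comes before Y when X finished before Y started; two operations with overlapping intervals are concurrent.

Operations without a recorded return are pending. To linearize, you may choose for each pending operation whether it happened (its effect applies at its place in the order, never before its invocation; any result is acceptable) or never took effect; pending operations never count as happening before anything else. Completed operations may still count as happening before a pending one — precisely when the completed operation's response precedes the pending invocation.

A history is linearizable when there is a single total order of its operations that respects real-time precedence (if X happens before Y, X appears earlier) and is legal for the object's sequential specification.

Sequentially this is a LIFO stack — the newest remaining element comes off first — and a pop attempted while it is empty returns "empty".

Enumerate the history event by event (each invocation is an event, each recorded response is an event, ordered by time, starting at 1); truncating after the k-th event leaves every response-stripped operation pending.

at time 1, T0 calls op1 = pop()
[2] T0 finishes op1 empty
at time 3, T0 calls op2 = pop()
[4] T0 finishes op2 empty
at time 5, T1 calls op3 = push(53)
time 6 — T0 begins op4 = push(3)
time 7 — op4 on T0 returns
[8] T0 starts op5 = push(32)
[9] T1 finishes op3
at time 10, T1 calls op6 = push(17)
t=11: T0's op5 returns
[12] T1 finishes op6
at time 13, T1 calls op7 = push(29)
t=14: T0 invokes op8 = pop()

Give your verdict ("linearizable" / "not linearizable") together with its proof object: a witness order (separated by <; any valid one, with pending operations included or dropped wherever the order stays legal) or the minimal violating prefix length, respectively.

step 1: op1 pop() → empty — stack <>
step 2: op2 pop() → empty — stack <>
step 3: op3 push(53) — stack <53>
step 4: op4 push(3) — stack <53,3>
step 5: op5 push(32) — stack <53,3,32>
step 6: op6 push(17) — stack <53,3,32,17>

linearizable — witness: op1 < op2 < op3 < op4 < op5 < op6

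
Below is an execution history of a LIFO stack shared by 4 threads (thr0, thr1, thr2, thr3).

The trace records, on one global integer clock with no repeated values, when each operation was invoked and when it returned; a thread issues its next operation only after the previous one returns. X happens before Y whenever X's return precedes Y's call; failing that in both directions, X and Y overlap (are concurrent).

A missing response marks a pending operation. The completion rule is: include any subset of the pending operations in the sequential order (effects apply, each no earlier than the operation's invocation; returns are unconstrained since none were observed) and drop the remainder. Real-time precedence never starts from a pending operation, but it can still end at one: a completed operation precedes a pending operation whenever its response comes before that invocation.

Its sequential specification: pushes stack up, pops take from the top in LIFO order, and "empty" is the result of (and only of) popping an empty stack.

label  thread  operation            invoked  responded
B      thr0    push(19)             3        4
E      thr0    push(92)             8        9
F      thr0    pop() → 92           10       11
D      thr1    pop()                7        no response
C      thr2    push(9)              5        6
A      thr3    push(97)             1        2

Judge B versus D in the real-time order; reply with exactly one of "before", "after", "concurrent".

B spans [3,4], D spans [7,…)
resp(B)=4 < inv(D)=7

before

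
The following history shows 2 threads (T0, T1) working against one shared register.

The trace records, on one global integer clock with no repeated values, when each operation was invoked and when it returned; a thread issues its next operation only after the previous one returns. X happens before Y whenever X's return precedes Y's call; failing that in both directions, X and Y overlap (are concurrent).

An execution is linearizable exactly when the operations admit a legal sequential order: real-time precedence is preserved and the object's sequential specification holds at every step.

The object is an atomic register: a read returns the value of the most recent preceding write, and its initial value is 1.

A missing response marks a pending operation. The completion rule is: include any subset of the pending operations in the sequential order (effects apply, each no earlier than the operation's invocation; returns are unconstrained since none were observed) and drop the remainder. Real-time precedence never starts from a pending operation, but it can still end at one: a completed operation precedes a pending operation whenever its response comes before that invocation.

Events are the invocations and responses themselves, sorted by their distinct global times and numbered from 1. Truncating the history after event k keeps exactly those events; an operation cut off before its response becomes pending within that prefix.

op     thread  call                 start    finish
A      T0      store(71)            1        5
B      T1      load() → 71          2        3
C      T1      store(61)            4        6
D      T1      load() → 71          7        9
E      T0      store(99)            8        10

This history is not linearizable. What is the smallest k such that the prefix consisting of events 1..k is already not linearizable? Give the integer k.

events 1..8 are linearizable, e.g. via A, B, C:
step 1: A store(71) — value 71
step 2: B load() → 71 — value 71
step 3: C store(61) — value 61
once event 9 joins (D's response, time 9), exhaustive search finds no witness
including or dropping the 1 pending operation (E) in any combination fails
take A, B, C, D (pending dropped): step 4 already fails, because D load() → 71 cannot occur there
take B, A, C, D (pending dropped): step 1 already fails, because B load() → 71 cannot occur there

9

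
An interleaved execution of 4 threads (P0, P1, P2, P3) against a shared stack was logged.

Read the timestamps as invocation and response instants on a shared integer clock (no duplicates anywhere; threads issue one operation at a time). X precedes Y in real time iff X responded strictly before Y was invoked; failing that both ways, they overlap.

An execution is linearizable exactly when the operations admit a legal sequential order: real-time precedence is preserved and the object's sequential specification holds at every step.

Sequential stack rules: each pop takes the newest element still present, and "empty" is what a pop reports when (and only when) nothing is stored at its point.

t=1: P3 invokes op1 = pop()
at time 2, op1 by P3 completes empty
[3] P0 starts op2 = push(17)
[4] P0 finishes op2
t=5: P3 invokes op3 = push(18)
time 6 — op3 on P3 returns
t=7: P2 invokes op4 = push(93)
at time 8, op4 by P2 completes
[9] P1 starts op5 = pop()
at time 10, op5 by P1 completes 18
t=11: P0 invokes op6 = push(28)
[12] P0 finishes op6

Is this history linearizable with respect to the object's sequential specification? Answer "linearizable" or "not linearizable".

not linearizable

cut after 9 events: linearizable; cut after 10 events (op5 responds, time 10): not linearizable
exhaustive check: the 5 completed stack ops admit one real-time order; illegal
sample order op1, op2, op3, op4, op5 stalls at step 5 — op5 pop() → 18 has no legal effect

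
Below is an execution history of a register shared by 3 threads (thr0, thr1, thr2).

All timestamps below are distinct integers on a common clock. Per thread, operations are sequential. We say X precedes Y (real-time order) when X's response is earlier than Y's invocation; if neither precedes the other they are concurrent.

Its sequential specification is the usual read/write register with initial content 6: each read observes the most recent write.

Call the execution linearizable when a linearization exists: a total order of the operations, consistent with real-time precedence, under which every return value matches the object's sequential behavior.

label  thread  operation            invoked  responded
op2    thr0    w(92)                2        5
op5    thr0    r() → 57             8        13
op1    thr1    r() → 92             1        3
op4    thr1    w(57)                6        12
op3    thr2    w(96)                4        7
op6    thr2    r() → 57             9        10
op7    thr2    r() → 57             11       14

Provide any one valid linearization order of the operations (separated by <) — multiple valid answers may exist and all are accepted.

op2 < op1 < op3 < op4 < op5 < op6 < op7

after step 1 (op2 w(92)): value 92
after step 2 (op1 r() → 92): value 92
after step 3 (op3 w(96)): value 96
after step 4 (op4 w(57)): value 57
after step 5 (op5 r() → 57): value 57
after step 6 (op6 r() → 57): value 57
after step 7 (op7 r() → 57): value 57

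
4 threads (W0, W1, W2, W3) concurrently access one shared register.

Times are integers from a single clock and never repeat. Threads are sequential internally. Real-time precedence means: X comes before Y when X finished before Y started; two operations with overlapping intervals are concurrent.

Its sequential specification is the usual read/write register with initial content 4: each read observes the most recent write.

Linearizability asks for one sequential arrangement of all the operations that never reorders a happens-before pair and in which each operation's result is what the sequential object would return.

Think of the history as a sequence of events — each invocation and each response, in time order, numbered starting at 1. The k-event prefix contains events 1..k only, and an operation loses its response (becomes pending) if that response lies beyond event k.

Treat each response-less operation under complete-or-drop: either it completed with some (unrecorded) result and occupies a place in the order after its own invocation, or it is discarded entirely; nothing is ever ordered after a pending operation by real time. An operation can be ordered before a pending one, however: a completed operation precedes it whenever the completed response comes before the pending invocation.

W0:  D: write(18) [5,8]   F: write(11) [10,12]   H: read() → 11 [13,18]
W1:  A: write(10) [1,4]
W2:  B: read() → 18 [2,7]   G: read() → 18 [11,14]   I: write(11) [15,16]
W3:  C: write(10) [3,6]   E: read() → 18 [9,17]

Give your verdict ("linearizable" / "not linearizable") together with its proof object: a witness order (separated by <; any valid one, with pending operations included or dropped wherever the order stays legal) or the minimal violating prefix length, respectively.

1. A write(10), leaving value 10
2. C write(10), leaving value 10
3. D write(18), leaving value 18
4. B read() → 18, leaving value 18
5. E read() → 18, leaving value 18
6. G read() → 18, leaving value 18
7. F write(11), leaving value 11
8. H read() → 11, leaving value 11
9. I write(11), leaving value 11

linearizable — witness: A < C < D < B < E < G < F < H < I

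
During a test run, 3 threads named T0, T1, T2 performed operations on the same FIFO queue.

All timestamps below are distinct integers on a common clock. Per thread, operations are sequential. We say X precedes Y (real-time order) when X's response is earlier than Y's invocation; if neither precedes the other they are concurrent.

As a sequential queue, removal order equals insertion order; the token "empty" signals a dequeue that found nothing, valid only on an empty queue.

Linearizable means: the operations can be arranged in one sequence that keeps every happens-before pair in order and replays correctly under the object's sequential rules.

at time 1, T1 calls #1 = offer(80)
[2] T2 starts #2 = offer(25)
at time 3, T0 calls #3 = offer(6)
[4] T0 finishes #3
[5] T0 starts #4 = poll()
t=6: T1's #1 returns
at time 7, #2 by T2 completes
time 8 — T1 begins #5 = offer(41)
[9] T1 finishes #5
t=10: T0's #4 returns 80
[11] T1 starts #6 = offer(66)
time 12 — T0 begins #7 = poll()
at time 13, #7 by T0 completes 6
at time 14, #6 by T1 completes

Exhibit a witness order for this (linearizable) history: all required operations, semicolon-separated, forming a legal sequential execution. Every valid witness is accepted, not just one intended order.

step 1: #1 offer(80) — queue <80>
step 2: #3 offer(6) — queue <80,6>
step 3: #2 offer(25) — queue <80,6,25>
step 4: #4 poll() → 80 — queue <6,25>
step 5: #5 offer(41) — queue <6,25,41>
step 6: #6 offer(66) — queue <6,25,41,66>
step 7: #7 poll() → 6 — queue <25,41,66>

#1; #3; #2; #4; #5; #6; #7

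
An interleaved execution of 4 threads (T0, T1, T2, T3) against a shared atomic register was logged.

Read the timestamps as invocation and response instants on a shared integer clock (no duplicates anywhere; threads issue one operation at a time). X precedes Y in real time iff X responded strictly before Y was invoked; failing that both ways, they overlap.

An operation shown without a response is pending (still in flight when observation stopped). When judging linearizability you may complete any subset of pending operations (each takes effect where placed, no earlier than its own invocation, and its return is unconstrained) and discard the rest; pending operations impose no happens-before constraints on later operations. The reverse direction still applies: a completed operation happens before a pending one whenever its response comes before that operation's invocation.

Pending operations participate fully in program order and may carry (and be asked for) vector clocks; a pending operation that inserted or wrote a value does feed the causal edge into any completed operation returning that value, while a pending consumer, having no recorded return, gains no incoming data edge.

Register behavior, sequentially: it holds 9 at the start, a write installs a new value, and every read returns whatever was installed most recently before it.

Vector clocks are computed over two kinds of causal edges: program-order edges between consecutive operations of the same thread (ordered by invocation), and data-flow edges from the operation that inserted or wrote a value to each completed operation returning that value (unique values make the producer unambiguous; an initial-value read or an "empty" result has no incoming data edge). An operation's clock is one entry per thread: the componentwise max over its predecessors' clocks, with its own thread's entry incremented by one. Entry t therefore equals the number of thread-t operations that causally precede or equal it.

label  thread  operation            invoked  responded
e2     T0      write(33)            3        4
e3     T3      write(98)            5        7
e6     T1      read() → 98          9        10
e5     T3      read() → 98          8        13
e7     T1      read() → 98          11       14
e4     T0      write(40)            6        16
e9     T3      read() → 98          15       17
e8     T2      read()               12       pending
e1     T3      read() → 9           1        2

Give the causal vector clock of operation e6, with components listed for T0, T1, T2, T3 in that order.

no predecessors for e1 (invoked 1): T3 increments from zero → (0, 0, 0, 1)
no predecessors for e8 (invoked 12): T2 increments from zero → (0, 0, 1, 0)
no predecessors for e2 (invoked 3): T0 increments from zero → (1, 0, 0, 0)
merge at e3 (invoked 5): VC(e1)=(0, 0, 0, 1), own-thread bump on T3 → (0, 0, 0, 2)
merge at e4 (invoked 6): VC(e2)=(1, 0, 0, 0), own-thread bump on T0 → (2, 0, 0, 0)
merge at e5 (invoked 8): VC(e3)=(0, 0, 0, 2), own-thread bump on T3 → (0, 0, 0, 3)
merge at e6 (invoked 9): VC(e3)=(0, 0, 0, 2), own-thread bump on T1 → (0, 1, 0, 2)
merge at e9 (invoked 15): VC(e3)=(0, 0, 0, 2), VC(e5)=(0, 0, 0, 3), own-thread bump on T3 → (0, 0, 0, 4)
merge at e7 (invoked 11): VC(e3)=(0, 0, 0, 2), VC(e6)=(0, 1, 0, 2), own-thread bump on T1 → (0, 2, 0, 2)
target: VC(e6) = (0, 1, 0, 2)

(0, 1, 0, 2)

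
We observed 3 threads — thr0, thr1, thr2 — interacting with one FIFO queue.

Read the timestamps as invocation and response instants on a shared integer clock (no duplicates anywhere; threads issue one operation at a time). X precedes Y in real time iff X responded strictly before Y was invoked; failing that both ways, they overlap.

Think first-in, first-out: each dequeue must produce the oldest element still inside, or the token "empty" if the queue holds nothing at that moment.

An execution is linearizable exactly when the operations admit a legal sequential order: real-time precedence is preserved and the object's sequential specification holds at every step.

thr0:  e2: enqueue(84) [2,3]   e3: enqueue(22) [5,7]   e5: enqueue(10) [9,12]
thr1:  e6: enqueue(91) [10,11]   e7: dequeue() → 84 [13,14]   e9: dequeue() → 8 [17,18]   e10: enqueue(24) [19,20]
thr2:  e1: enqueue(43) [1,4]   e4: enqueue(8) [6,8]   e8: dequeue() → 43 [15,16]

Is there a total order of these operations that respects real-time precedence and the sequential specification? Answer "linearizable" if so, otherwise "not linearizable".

one valid linearization: e2, e1, e4, e3, e5, e6, e7, e8, e9, e10
after step 1 (e2 enqueue(84)): queue <84>
after step 2 (e1 enqueue(43)): queue <84,43>
after step 3 (e4 enqueue(8)): queue <84,43,8>
after step 4 (e3 enqueue(22)): queue <84,43,8,22>
after step 5 (e5 enqueue(10)): queue <84,43,8,22,10>
after step 6 (e6 enqueue(91)): queue <84,43,8,22,10,91>
after step 7 (e7 dequeue() → 84): queue <43,8,22,10,91>
after step 8 (e8 dequeue() → 43): queue <8,22,10,91>
after step 9 (e9 dequeue() → 8): queue <22,10,91>
after step 10 (e10 enqueue(24)): queue <22,10,91,24>

linearizable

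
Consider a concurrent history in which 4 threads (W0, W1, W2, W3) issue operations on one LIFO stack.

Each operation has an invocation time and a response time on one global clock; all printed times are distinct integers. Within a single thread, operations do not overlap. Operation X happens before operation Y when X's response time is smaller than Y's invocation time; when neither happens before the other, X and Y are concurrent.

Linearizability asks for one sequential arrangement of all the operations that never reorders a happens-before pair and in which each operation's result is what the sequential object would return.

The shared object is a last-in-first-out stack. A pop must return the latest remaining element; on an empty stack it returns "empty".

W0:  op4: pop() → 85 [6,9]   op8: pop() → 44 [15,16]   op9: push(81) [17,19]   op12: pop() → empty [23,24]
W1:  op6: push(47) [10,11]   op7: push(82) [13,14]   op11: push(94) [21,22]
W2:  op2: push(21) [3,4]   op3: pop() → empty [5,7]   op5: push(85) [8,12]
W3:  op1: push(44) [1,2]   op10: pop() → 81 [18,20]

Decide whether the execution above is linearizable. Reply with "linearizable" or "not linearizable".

not linearizable

events 1..6 are fine; event 7 — the response of op3 at time 7 — makes the prefix non-linearizable
exhaustive check: the 3 completed LIFO stack ops admit one real-time order; illegal
include/drop combinations of the 1 pending operation (op4) were all tried; none helps
e.g. op1, op2, op3 (pending dropped): illegal at step 3, since op3 pop() → empty cannot apply there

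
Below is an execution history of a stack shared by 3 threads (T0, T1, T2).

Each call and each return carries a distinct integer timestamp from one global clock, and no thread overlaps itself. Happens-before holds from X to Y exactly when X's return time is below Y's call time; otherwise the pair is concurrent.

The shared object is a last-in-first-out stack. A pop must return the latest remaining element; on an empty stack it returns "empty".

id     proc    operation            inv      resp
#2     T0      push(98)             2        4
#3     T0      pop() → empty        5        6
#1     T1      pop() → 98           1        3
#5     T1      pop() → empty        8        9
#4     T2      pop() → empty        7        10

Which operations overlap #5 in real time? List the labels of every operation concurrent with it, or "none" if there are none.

#4

#5 spans [8,9]; an op avoiding the whole window 8..9 is ordered, any other is concurrent
#1 [1,3]: before
#2 [2,4]: before
#3 [5,6]: before
#4 [7,10]: concurrent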